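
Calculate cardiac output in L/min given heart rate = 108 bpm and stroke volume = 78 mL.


CO = HR * SV
CO = 108 * 78 / 1000
CO = 8.424 L/min


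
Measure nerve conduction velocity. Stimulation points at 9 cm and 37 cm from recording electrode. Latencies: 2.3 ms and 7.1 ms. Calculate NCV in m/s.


Distance = (37 - 9) / 100 = 0.28 m
dt = (7.1 - 2.3) / 1000 = 0.0048 s
NCV = dist / dt = 58.33 m/s


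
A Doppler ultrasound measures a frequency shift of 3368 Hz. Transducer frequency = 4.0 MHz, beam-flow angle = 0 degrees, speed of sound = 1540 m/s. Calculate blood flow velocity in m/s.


v = fd * c / (2 * f0 * cos(theta))
v = 3368 * 1540 / (2 * 4.0000e+06 * cos(0))
v = 0.6483 m/s


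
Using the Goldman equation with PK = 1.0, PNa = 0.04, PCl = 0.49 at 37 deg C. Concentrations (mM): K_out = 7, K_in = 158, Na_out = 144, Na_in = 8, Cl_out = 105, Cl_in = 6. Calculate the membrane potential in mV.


Vm = (RT/F)*ln((PK*Ko + PNa*Nao + PCl*Cli)/(PK*Ki + PNa*Nai + PCl*Clo))
Numer = 15.7, Denom = 209.77
Vm = -69.28 mV


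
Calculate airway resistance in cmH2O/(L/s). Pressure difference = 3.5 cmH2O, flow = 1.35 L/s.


R = dP / flow
R = 3.5 / 1.35
R = 2.593 cmH2O/(L/s)


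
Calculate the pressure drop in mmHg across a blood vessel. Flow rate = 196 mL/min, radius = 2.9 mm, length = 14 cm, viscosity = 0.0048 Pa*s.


dP = 8*mu*L*Q / (pi*r^4)
Q = 196 mL/min = 3.26667e-06 m^3/s
dP = 79.0356 Pa = 79.0356 / 133.322 mmHg = 0.5928 mmHg


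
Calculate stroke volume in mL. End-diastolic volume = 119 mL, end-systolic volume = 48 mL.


SV = EDV - ESV
SV = 119 - 48
SV = 71 mL


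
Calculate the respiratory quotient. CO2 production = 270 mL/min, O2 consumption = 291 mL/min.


RQ = VCO2 / VO2
RQ = 270 / 291
RQ = 0.9278


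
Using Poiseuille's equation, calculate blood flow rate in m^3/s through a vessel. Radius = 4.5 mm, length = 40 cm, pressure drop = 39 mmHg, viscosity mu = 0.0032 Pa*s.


Q = pi*r^4*dP / (8*mu*L)
r = 0.0045 m, L = 0.4 m
dP = 39 mmHg = 5199.558 Pa
Q = 6.5413e-04 m^3/s


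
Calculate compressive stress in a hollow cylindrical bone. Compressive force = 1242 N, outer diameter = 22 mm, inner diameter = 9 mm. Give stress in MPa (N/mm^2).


A = pi*(r_o^2 - r_i^2)
r_o = 11 mm, r_i = 4.5 mm
A = 316.515 mm^2
sigma = F/A = 1242 / 316.515
sigma = 3.924 MPa


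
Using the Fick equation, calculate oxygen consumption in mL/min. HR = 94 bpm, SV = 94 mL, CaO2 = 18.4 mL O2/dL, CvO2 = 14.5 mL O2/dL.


CO = HR*SV = 94*94/1000 = 8.836 L/min
a-v O2 diff = 18.4 - 14.5 = 3.9 mL/dL
VO2 = CO * (CaO2-CvO2) * 10 dL/L
VO2 = 8.836 * 3.9 * 10
VO2 = 344.6 mL/min


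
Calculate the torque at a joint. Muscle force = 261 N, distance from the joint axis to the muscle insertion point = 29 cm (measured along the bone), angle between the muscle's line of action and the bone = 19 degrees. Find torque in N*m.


Torque = F * d * sin(theta)   (moment arm = d*sin(theta))
d = 29 cm = 0.29 m
Torque = 261 * 0.29 * sin(19)
Torque = 24.64 N*m


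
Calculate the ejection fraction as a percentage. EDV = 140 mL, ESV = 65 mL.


SV = EDV - ESV = 140 - 65 = 75 mL
EF = SV/EDV * 100 = 75/140 * 100
EF = 53.57%


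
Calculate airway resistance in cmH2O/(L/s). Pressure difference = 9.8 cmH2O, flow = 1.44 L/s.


R = dP / flow
R = 9.8 / 1.44
R = 6.806 cmH2O/(L/s)


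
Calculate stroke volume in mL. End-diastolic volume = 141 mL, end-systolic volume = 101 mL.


SV = EDV - ESV
SV = 141 - 101
SV = 40 mL


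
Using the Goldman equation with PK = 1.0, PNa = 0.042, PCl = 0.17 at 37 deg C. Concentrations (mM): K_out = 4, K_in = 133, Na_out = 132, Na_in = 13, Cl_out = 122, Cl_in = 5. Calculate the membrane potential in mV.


Vm = (RT/F)*ln((PK*Ko + PNa*Nao + PCl*Cli)/(PK*Ki + PNa*Nai + PCl*Clo))
Numer = 10.394, Denom = 154.286
Vm = -72.09 mV


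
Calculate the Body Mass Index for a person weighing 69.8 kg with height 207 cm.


BMI = weight / height^2
height = 207 cm = 2.07 m
BMI = 69.8 / 2.07^2
BMI = 16.29 kg/m^2


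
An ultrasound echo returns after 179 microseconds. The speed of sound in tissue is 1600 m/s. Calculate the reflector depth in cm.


depth = c * t / 2
t = 179 us = 1.7900e-04 s
depth = 1600 * 1.7900e-04 / 2
depth = 0.1432 m = 14.32 cm


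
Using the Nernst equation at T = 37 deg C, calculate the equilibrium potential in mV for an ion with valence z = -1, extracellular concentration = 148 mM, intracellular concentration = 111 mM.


E = (RT/(zF)) * ln(C_out/C_in)
T = 37 + 273.15 = 310.15 K
E = (8.314 * 310.15 / (-1 * 96485)) * ln(148/111)
E = -7.688 mV


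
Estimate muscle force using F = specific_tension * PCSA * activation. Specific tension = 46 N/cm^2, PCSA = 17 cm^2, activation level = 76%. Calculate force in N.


F = sigma * PCSA * activation
F = 46 * 17 * 0.76
F = 594.3 N


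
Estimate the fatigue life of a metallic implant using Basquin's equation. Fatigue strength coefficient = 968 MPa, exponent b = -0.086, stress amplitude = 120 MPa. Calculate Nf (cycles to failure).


sigma_a = sigma_f' * (2Nf)^b
2Nf = (sigma_a/sigma_f')^(1/b)
2Nf = (120/968)^(1/-0.086)
2Nf = 3.4910397e+10
Nf = 1.7455e+10


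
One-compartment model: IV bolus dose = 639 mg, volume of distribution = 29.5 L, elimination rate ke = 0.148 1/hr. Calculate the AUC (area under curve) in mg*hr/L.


C0 = Dose/Vd = 639/29.5 = 21.661 mg/L
AUC = C0/ke = 21.661/0.148
AUC = 146.4 mg*hr/L


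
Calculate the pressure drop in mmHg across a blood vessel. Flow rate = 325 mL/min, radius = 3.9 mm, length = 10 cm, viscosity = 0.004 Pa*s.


dP = 8*mu*L*Q / (pi*r^4)
Q = 325 mL/min = 5.41667e-06 m^3/s
dP = 23.8492 Pa = 23.8492 / 133.322 mmHg = 0.1789 mmHg


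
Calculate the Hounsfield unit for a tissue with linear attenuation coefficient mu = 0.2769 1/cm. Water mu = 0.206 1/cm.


HU = ((mu_tissue - mu_water) / mu_water) * 1000
HU = ((0.2769 - 0.206) / 0.206) * 1000
HU = 344.2


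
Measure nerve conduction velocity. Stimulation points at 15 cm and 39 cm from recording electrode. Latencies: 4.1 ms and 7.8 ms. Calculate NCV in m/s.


Distance = (39 - 15) / 100 = 0.24 m
dt = (7.8 - 4.1) / 1000 = 0.0037 s
NCV = dist / dt = 64.86 m/s


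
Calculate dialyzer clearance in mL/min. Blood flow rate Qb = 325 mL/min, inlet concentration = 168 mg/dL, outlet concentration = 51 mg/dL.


K = Qb * (Cb_in - Cb_out) / Cb_in
K = 325 * (168 - 51) / 168
K = 226.3 mL/min


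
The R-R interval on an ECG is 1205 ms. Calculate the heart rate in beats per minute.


HR = 60 / RR_interval(s)
RR = 1205 ms = 1.205 s
HR = 60 / 1.205 = 49.79 bpm


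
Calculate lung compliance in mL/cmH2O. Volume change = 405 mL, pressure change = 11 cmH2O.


C = dV / dP
C = 405 / 11
C = 36.82 mL/cmH2O


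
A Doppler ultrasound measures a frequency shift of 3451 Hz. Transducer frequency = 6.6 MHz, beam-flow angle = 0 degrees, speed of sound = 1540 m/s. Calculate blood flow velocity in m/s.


v = fd * c / (2 * f0 * cos(theta))
v = 3451 * 1540 / (2 * 6.6000e+06 * cos(0))
v = 0.4026 m/s


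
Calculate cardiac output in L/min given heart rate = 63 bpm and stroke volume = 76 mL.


CO = HR * SV
CO = 63 * 76 / 1000
CO = 4.788 L/min


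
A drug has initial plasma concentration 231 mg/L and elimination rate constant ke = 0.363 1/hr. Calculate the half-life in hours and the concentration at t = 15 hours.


t_half = ln(2) / ke = 0.693147 / 0.363 = 1.909 hr
C(t) = C0 * exp(-ke*t) = 231 * exp(-0.363*15)
C(15) = 0.9974 mg/L


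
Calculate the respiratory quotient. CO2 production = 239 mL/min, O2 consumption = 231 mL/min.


RQ = VCO2 / VO2
RQ = 239 / 231
RQ = 1.035


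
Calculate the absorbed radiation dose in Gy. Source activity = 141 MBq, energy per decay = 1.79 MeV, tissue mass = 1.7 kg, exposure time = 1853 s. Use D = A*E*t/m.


A = 141 MBq = 1.4100e+08 Bq
E = 1.79 MeV = 2.86758e-13 J
D = A*E*t/m = 1.4100e+08*2.86758e-13*1853/1.7
D = 0.04407 Gy


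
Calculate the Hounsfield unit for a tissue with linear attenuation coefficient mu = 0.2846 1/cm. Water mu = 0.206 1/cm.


HU = ((mu_tissue - mu_water) / mu_water) * 1000
HU = ((0.2846 - 0.206) / 0.206) * 1000
HU = 381.6


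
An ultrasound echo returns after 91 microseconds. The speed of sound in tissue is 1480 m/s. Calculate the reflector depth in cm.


depth = c * t / 2
t = 91 us = 9.1000e-05 s
depth = 1480 * 9.1000e-05 / 2
depth = 0.06734 m = 6.734 cm


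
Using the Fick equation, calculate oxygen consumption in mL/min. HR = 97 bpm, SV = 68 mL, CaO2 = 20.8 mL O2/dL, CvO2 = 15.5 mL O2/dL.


CO = HR*SV = 97*68/1000 = 6.596 L/min
a-v O2 diff = 20.8 - 15.5 = 5.3 mL/dL
VO2 = CO * (CaO2-CvO2) * 10 dL/L
VO2 = 6.596 * 5.3 * 10
VO2 = 349.6 mL/min


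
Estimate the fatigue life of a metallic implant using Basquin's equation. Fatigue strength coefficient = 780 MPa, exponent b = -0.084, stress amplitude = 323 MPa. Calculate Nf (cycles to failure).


sigma_a = sigma_f' * (2Nf)^b
2Nf = (sigma_a/sigma_f')^(1/b)
2Nf = (323/780)^(1/-0.084)
2Nf = 36160.885
Nf = 1.808e+04


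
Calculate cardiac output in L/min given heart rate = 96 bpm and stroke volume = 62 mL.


CO = HR * SV
CO = 96 * 62 / 1000
CO = 5.952 L/min


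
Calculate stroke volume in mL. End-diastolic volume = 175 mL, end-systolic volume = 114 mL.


SV = EDV - ESV
SV = 175 - 114
SV = 61 mL


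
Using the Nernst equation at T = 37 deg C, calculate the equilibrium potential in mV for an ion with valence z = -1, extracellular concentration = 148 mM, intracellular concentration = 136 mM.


E = (RT/(zF)) * ln(C_out/C_in)
T = 37 + 273.15 = 310.15 K
E = (8.314 * 310.15 / (-1 * 96485)) * ln(148/136)
E = -2.26 mV


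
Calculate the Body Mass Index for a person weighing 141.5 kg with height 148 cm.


BMI = weight / height^2
height = 148 cm = 1.48 m
BMI = 141.5 / 1.48^2
BMI = 64.6 kg/m^2


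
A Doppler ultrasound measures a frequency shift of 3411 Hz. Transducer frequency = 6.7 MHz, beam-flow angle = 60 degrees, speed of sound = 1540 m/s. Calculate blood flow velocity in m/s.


v = fd * c / (2 * f0 * cos(theta))
v = 3411 * 1540 / (2 * 6.7000e+06 * cos(60))
v = 0.784 m/s


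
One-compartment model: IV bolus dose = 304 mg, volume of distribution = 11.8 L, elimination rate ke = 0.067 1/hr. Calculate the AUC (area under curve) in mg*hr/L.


C0 = Dose/Vd = 304/11.8 = 25.7627 mg/L
AUC = C0/ke = 25.7627/0.067
AUC = 384.5 mg*hr/L


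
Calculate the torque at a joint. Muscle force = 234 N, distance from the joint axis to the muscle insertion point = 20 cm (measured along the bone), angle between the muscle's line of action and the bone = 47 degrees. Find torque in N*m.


Torque = F * d * sin(theta)   (moment arm = d*sin(theta))
d = 20 cm = 0.2 m
Torque = 234 * 0.2 * sin(47)
Torque = 34.23 N*m


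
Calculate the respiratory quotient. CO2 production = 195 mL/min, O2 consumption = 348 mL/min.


RQ = VCO2 / VO2
RQ = 195 / 348
RQ = 0.5603


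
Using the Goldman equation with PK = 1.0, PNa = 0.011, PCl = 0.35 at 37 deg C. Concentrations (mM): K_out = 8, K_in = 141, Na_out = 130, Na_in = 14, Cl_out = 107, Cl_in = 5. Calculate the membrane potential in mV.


Vm = (RT/F)*ln((PK*Ko + PNa*Nao + PCl*Cli)/(PK*Ki + PNa*Nai + PCl*Clo))
Numer = 11.18, Denom = 178.604
Vm = -74.06 mV


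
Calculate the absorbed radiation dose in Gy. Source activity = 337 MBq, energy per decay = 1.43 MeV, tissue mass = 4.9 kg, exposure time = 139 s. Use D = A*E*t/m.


A = 337 MBq = 3.3700e+08 Bq
E = 1.43 MeV = 2.29086e-13 J
D = A*E*t/m = 3.3700e+08*2.29086e-13*139/4.9
D = 0.00219 Gy


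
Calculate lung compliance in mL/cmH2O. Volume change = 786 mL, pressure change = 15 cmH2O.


C = dV / dP
C = 786 / 15
C = 52.4 mL/cmH2O


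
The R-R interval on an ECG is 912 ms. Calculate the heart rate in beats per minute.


HR = 60 / RR_interval(s)
RR = 912 ms = 0.912 s
HR = 60 / 0.912 = 65.79 bpm


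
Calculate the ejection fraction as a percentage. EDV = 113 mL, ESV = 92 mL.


SV = EDV - ESV = 113 - 92 = 21 mL
EF = SV/EDV * 100 = 21/113 * 100
EF = 18.58%


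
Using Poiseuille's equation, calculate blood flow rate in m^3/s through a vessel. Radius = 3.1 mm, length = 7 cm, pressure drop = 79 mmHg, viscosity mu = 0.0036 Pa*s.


Q = pi*r^4*dP / (8*mu*L)
r = 0.0031 m, L = 0.07 m
dP = 79 mmHg = 10532.438 Pa
Q = 0.001516 m^3/s


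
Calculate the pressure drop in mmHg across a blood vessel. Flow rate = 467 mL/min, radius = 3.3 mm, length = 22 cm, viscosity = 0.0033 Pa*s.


dP = 8*mu*L*Q / (pi*r^4)
Q = 467 mL/min = 7.78333e-06 m^3/s
dP = 121.335 Pa = 121.335 / 133.322 mmHg = 0.9101 mmHg


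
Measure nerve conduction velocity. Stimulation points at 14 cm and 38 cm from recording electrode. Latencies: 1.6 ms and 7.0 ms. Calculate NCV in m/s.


Distance = (38 - 14) / 100 = 0.24 m
dt = (7.0 - 1.6) / 1000 = 0.0054 s
NCV = dist / dt = 44.44 m/s


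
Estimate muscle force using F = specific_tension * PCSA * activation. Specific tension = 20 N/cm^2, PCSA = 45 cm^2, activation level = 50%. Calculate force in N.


F = sigma * PCSA * activation
F = 20 * 45 * 0.5
F = 450 N


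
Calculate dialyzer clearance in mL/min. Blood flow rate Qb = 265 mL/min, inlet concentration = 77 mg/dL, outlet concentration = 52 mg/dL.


K = Qb * (Cb_in - Cb_out) / Cb_in
K = 265 * (77 - 52) / 77
K = 86.04 mL/min


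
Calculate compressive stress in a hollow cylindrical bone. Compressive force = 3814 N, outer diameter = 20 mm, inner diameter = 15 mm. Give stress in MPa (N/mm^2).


A = pi*(r_o^2 - r_i^2)
r_o = 10 mm, r_i = 7.5 mm
A = 137.445 mm^2
sigma = F/A = 3814 / 137.445
sigma = 27.75 MPa


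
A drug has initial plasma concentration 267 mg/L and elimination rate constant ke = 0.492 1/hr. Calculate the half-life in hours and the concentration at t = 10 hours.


t_half = ln(2) / ke = 0.693147 / 0.492 = 1.409 hr
C(t) = C0 * exp(-ke*t) = 267 * exp(-0.492*10)
C(10) = 1.949 mg/L


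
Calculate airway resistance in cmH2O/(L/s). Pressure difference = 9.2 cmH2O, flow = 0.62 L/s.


R = dP / flow
R = 9.2 / 0.62
R = 14.84 cmH2O/(L/s)


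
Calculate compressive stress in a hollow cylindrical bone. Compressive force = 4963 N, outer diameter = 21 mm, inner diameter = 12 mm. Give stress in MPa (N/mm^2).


A = pi*(r_o^2 - r_i^2)
r_o = 10.5 mm, r_i = 6 mm
A = 233.263 mm^2
sigma = F/A = 4963 / 233.263
sigma = 21.28 MPa


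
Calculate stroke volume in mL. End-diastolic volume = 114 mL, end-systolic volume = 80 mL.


SV = EDV - ESV
SV = 114 - 80
SV = 34 mL


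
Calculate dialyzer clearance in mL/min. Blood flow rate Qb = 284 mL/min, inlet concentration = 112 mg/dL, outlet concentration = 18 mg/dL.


K = Qb * (Cb_in - Cb_out) / Cb_in
K = 284 * (112 - 18) / 112
K = 238.4 mL/min


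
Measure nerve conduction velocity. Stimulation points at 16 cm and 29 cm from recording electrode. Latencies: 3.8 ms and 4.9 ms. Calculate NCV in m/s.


Distance = (29 - 16) / 100 = 0.13 m
dt = (4.9 - 3.8) / 1000 = 0.0011 s
NCV = dist / dt = 118.2 m/s


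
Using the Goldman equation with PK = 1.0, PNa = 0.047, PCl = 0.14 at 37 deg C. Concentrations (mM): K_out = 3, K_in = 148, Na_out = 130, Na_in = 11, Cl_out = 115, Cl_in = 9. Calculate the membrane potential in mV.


Vm = (RT/F)*ln((PK*Ko + PNa*Nao + PCl*Cli)/(PK*Ki + PNa*Nai + PCl*Clo))
Numer = 10.37, Denom = 164.617
Vm = -73.89 mV


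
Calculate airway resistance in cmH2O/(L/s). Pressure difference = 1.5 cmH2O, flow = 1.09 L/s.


R = dP / flow
R = 1.5 / 1.09
R = 1.376 cmH2O/(L/s)


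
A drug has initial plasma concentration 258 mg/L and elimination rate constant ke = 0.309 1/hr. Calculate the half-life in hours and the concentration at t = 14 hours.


t_half = ln(2) / ke = 0.693147 / 0.309 = 2.243 hr
C(t) = C0 * exp(-ke*t) = 258 * exp(-0.309*14)
C(14) = 3.411 mg/L


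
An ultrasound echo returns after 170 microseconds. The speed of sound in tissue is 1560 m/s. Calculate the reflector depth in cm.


depth = c * t / 2
t = 170 us = 1.7000e-04 s
depth = 1560 * 1.7000e-04 / 2
depth = 0.1326 m = 13.26 cm


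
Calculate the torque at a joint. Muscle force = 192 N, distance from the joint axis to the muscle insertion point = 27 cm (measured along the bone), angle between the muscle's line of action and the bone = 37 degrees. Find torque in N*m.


Torque = F * d * sin(theta)   (moment arm = d*sin(theta))
d = 27 cm = 0.27 m
Torque = 192 * 0.27 * sin(37)
Torque = 31.2 N*m


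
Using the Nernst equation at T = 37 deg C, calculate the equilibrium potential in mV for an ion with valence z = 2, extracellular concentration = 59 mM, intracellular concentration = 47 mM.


E = (RT/(zF)) * ln(C_out/C_in)
T = 37 + 273.15 = 310.15 K
E = (8.314 * 310.15 / (2 * 96485)) * ln(59/47)
E = 3.039 mV


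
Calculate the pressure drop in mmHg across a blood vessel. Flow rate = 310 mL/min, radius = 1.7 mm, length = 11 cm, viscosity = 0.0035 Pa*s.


dP = 8*mu*L*Q / (pi*r^4)
Q = 310 mL/min = 5.16667e-06 m^3/s
dP = 606.479 Pa = 606.479 / 133.322 mmHg = 4.549 mmHg


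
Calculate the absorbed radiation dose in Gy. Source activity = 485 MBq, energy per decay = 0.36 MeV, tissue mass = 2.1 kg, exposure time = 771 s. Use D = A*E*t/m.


A = 485 MBq = 4.8500e+08 Bq
E = 0.36 MeV = 5.7672e-14 J
D = A*E*t/m = 4.8500e+08*5.7672e-14*771/2.1
D = 0.01027 Gy


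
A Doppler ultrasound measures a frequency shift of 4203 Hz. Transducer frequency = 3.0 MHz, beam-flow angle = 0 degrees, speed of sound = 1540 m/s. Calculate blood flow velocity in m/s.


v = fd * c / (2 * f0 * cos(theta))
v = 4203 * 1540 / (2 * 3.0000e+06 * cos(0))
v = 1.079 m/s


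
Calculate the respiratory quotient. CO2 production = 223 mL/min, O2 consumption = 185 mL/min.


RQ = VCO2 / VO2
RQ = 223 / 185
RQ = 1.205


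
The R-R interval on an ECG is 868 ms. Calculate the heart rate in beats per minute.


HR = 60 / RR_interval(s)
RR = 868 ms = 0.868 s
HR = 60 / 0.868 = 69.12 bpm


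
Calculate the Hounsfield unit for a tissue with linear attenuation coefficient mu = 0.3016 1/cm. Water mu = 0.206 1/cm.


HU = ((mu_tissue - mu_water) / mu_water) * 1000
HU = ((0.3016 - 0.206) / 0.206) * 1000
HU = 464.1


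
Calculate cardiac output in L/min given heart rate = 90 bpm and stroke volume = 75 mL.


CO = HR * SV
CO = 90 * 75 / 1000
CO = 6.75 L/min


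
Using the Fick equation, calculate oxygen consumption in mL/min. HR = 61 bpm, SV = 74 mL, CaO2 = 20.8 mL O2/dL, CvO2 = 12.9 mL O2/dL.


CO = HR*SV = 61*74/1000 = 4.514 L/min
a-v O2 diff = 20.8 - 12.9 = 7.9 mL/dL
VO2 = CO * (CaO2-CvO2) * 10 dL/L
VO2 = 4.514 * 7.9 * 10
VO2 = 356.6 mL/min


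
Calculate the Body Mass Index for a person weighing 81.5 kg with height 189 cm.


BMI = weight / height^2
height = 189 cm = 1.89 m
BMI = 81.5 / 1.89^2
BMI = 22.82 kg/m^2


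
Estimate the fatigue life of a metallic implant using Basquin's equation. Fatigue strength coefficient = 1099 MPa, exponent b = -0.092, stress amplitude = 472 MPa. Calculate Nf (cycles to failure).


sigma_a = sigma_f' * (2Nf)^b
2Nf = (sigma_a/sigma_f')^(1/b)
2Nf = (472/1099)^(1/-0.092)
2Nf = 9766.4291
Nf = 4883


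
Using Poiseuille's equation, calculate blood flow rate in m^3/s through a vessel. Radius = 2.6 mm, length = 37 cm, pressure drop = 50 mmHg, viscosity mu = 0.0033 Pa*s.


Q = pi*r^4*dP / (8*mu*L)
r = 0.0026 m, L = 0.37 m
dP = 50 mmHg = 6666.1 Pa
Q = 9.7974e-05 m^3/s


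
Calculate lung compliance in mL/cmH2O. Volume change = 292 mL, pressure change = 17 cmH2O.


C = dV / dP
C = 292 / 17
C = 17.18 mL/cmH2O


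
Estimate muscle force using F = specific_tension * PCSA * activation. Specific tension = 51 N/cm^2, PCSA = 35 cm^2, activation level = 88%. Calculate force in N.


F = sigma * PCSA * activation
F = 51 * 35 * 0.88
F = 1571 N


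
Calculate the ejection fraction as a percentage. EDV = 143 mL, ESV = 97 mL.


SV = EDV - ESV = 143 - 97 = 46 mL
EF = SV/EDV * 100 = 46/143 * 100
EF = 32.17%


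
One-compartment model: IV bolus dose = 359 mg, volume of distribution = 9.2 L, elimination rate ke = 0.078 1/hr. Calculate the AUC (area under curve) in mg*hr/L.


C0 = Dose/Vd = 359/9.2 = 39.0217 mg/L
AUC = C0/ke = 39.0217/0.078
AUC = 500.3 mg*hr/L


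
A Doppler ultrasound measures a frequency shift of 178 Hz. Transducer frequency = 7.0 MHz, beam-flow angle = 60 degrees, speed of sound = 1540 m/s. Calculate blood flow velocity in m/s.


v = fd * c / (2 * f0 * cos(theta))
v = 178 * 1540 / (2 * 7.0000e+06 * cos(60))
v = 0.03916 m/s


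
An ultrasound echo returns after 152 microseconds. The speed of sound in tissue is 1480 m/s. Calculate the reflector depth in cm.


depth = c * t / 2
t = 152 us = 1.5200e-04 s
depth = 1480 * 1.5200e-04 / 2
depth = 0.11248 m = 11.248 cm


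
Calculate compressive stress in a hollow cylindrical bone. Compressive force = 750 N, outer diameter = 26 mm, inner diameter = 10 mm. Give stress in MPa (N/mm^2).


A = pi*(r_o^2 - r_i^2)
r_o = 13 mm, r_i = 5 mm
A = 452.389 mm^2
sigma = F/A = 750 / 452.389
sigma = 1.658 MPa


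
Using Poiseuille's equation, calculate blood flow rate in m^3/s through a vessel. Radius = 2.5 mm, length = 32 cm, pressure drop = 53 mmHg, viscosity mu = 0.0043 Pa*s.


Q = pi*r^4*dP / (8*mu*L)
r = 0.0025 m, L = 0.32 m
dP = 53 mmHg = 7066.066 Pa
Q = 7.8773e-05 m^3/s


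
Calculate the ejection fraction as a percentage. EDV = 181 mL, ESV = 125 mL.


SV = EDV - ESV = 181 - 125 = 56 mL
EF = SV/EDV * 100 = 56/181 * 100
EF = 30.94%


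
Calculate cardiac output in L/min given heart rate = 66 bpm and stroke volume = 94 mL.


CO = HR * SV
CO = 66 * 94 / 1000
CO = 6.204 L/min


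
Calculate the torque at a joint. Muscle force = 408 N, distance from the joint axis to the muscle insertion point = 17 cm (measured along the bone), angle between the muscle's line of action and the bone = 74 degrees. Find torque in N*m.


Torque = F * d * sin(theta)   (moment arm = d*sin(theta))
d = 17 cm = 0.17 m
Torque = 408 * 0.17 * sin(74)
Torque = 66.67 N*m


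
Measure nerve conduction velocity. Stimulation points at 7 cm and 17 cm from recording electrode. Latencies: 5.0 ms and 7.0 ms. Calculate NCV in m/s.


Distance = (17 - 7) / 100 = 0.1 m
dt = (7.0 - 5.0) / 1000 = 0.002 s
NCV = dist / dt = 50 m/s


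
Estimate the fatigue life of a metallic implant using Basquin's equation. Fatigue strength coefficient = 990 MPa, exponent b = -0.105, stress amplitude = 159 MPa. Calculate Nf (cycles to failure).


sigma_a = sigma_f' * (2Nf)^b
2Nf = (sigma_a/sigma_f')^(1/b)
2Nf = (159/990)^(1/-0.105)
2Nf = 36658281
Nf = 1.8329e+07


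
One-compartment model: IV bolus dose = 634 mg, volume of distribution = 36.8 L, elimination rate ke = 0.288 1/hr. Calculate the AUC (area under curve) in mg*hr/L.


C0 = Dose/Vd = 634/36.8 = 17.2283 mg/L
AUC = C0/ke = 17.2283/0.288
AUC = 59.82 mg*hr/L


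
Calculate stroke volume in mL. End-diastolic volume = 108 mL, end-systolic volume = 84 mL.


SV = EDV - ESV
SV = 108 - 84
SV = 24 mL


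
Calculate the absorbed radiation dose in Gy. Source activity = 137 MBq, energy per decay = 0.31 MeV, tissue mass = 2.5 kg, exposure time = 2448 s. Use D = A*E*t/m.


A = 137 MBq = 1.3700e+08 Bq
E = 0.31 MeV = 4.9662e-14 J
D = A*E*t/m = 1.3700e+08*4.9662e-14*2448/2.5
D = 0.006662 Gy


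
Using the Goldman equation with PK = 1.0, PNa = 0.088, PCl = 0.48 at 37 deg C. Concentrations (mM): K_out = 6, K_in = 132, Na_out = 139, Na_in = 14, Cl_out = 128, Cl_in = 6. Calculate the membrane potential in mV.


Vm = (RT/F)*ln((PK*Ko + PNa*Nao + PCl*Cli)/(PK*Ki + PNa*Nai + PCl*Clo))
Numer = 21.112, Denom = 194.672
Vm = -59.37 mV


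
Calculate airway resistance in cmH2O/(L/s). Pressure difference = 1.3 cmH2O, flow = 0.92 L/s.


R = dP / flow
R = 1.3 / 0.92
R = 1.413 cmH2O/(L/s)


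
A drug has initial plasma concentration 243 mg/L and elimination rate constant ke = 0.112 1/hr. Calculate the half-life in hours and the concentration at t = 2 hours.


t_half = ln(2) / ke = 0.693147 / 0.112 = 6.189 hr
C(t) = C0 * exp(-ke*t) = 243 * exp(-0.112*2)
C(2) = 194.2 mg/L


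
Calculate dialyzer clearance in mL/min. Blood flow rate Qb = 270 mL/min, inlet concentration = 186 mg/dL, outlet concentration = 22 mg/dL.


K = Qb * (Cb_in - Cb_out) / Cb_in
K = 270 * (186 - 22) / 186
K = 238.1 mL/min


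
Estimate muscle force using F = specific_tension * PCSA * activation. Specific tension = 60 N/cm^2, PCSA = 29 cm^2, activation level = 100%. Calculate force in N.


F = sigma * PCSA * activation
F = 60 * 29 * 1
F = 1740 N


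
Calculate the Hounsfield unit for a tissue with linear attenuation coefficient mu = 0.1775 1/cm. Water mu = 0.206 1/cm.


HU = ((mu_tissue - mu_water) / mu_water) * 1000
HU = ((0.1775 - 0.206) / 0.206) * 1000
HU = -138.3


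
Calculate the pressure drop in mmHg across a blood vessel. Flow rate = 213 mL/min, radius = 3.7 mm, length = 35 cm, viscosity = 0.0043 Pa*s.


dP = 8*mu*L*Q / (pi*r^4)
Q = 213 mL/min = 3.55e-06 m^3/s
dP = 72.5936 Pa = 72.5936 / 133.322 mmHg = 0.5445 mmHg


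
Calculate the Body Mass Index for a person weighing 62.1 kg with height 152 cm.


BMI = weight / height^2
height = 152 cm = 1.52 m
BMI = 62.1 / 1.52^2
BMI = 26.88 kg/m^2


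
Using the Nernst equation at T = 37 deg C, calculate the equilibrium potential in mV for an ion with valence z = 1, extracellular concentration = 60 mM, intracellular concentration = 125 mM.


E = (RT/(zF)) * ln(C_out/C_in)
T = 37 + 273.15 = 310.15 K
E = (8.314 * 310.15 / (1 * 96485)) * ln(60/125)
E = -19.62 mV


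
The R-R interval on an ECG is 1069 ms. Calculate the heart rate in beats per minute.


HR = 60 / RR_interval(s)
RR = 1069 ms = 1.069 s
HR = 60 / 1.069 = 56.13 bpm


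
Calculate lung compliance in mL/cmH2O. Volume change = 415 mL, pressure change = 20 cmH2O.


C = dV / dP
C = 415 / 20
C = 20.75 mL/cmH2O


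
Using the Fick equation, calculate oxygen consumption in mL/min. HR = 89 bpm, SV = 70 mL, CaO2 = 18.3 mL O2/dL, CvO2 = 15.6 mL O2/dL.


CO = HR*SV = 89*70/1000 = 6.23 L/min
a-v O2 diff = 18.3 - 15.6 = 2.7 mL/dL
VO2 = CO * (CaO2-CvO2) * 10 dL/L
VO2 = 6.23 * 2.7 * 10
VO2 = 168.2 mL/min


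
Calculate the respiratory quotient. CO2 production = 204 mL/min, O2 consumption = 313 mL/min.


RQ = VCO2 / VO2
RQ = 204 / 313
RQ = 0.6518


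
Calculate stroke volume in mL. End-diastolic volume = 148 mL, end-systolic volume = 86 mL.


SV = EDV - ESV
SV = 148 - 86
SV = 62 mL


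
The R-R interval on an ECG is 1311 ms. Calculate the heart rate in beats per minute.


HR = 60 / RR_interval(s)
RR = 1311 ms = 1.311 s
HR = 60 / 1.311 = 45.77 bpm


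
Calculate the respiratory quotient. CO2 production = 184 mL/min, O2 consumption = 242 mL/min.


RQ = VCO2 / VO2
RQ = 184 / 242
RQ = 0.7603


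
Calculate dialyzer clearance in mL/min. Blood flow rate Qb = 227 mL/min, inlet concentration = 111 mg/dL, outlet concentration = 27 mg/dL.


K = Qb * (Cb_in - Cb_out) / Cb_in
K = 227 * (111 - 27) / 111
K = 171.8 mL/min


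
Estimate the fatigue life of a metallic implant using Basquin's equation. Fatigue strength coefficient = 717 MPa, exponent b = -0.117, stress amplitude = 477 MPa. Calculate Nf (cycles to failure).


sigma_a = sigma_f' * (2Nf)^b
2Nf = (sigma_a/sigma_f')^(1/b)
2Nf = (477/717)^(1/-0.117)
2Nf = 32.570704
Nf = 16.29


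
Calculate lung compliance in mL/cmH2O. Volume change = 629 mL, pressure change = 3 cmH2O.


C = dV / dP
C = 629 / 3
C = 209.7 mL/cmH2O


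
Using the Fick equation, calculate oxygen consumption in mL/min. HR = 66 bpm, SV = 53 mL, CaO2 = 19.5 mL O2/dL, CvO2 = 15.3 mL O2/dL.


CO = HR*SV = 66*53/1000 = 3.498 L/min
a-v O2 diff = 19.5 - 15.3 = 4.2 mL/dL
VO2 = CO * (CaO2-CvO2) * 10 dL/L
VO2 = 3.498 * 4.2 * 10
VO2 = 146.9 mL/min


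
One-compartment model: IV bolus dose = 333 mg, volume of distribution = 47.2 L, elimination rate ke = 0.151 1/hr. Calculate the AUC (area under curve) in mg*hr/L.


C0 = Dose/Vd = 333/47.2 = 7.05508 mg/L
AUC = C0/ke = 7.05508/0.151
AUC = 46.72 mg*hr/L


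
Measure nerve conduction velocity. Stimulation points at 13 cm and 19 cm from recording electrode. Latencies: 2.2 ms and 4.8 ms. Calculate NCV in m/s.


Distance = (19 - 13) / 100 = 0.06 m
dt = (4.8 - 2.2) / 1000 = 0.0026 s
NCV = dist / dt = 23.08 m/s


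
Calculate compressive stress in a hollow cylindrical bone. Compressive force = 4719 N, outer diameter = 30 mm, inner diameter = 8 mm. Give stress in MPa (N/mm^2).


A = pi*(r_o^2 - r_i^2)
r_o = 15 mm, r_i = 4 mm
A = 656.593 mm^2
sigma = F/A = 4719 / 656.593
sigma = 7.187 MPa


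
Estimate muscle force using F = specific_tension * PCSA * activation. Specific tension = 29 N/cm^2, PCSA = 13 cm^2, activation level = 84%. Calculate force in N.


F = sigma * PCSA * activation
F = 29 * 13 * 0.84
F = 316.7 N


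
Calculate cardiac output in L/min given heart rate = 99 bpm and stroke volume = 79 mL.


CO = HR * SV
CO = 99 * 79 / 1000
CO = 7.821 L/min


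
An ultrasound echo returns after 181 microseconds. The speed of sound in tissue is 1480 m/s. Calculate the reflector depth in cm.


depth = c * t / 2
t = 181 us = 1.8100e-04 s
depth = 1480 * 1.8100e-04 / 2
depth = 0.13394 m = 13.394 cm


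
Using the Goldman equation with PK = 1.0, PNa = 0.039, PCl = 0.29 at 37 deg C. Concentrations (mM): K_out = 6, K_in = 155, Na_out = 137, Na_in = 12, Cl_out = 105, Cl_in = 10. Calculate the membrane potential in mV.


Vm = (RT/F)*ln((PK*Ko + PNa*Nao + PCl*Cli)/(PK*Ki + PNa*Nai + PCl*Clo))
Numer = 14.243, Denom = 185.918
Vm = -68.66 mV


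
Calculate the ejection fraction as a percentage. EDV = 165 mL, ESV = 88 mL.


SV = EDV - ESV = 165 - 88 = 77 mL
EF = SV/EDV * 100 = 77/165 * 100
EF = 46.67%


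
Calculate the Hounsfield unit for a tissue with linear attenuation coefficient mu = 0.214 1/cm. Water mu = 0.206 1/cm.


HU = ((mu_tissue - mu_water) / mu_water) * 1000
HU = ((0.214 - 0.206) / 0.206) * 1000
HU = 38.83


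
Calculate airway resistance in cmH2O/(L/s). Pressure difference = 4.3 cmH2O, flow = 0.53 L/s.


R = dP / flow
R = 4.3 / 0.53
R = 8.113 cmH2O/(L/s)


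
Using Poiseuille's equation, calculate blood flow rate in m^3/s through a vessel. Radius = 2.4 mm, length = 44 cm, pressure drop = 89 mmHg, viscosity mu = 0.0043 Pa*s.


Q = pi*r^4*dP / (8*mu*L)
r = 0.0024 m, L = 0.44 m
dP = 89 mmHg = 11865.658 Pa
Q = 8.1710e-05 m^3/s


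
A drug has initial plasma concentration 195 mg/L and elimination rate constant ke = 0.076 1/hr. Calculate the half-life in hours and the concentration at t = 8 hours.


t_half = ln(2) / ke = 0.693147 / 0.076 = 9.12 hr
C(t) = C0 * exp(-ke*t) = 195 * exp(-0.076*8)
C(8) = 106.2 mg/L


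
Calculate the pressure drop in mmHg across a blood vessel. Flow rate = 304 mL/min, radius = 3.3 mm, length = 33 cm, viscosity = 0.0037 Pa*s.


dP = 8*mu*L*Q / (pi*r^4)
Q = 304 mL/min = 5.06667e-06 m^3/s
dP = 132.838 Pa = 132.838 / 133.322 mmHg = 0.9964 mmHg


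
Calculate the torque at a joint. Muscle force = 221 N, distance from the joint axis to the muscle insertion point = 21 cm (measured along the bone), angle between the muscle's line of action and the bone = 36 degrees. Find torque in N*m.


Torque = F * d * sin(theta)   (moment arm = d*sin(theta))
d = 21 cm = 0.21 m
Torque = 221 * 0.21 * sin(36)
Torque = 27.28 N*m


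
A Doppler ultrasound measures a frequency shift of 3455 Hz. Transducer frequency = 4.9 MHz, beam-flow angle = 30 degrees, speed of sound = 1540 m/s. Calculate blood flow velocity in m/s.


v = fd * c / (2 * f0 * cos(theta))
v = 3455 * 1540 / (2 * 4.9000e+06 * cos(30))
v = 0.6269 m/s


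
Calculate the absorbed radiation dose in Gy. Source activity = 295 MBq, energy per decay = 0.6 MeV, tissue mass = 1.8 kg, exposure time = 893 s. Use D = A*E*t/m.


A = 295 MBq = 2.9500e+08 Bq
E = 0.6 MeV = 9.612e-14 J
D = A*E*t/m = 2.9500e+08*9.612e-14*893/1.8
D = 0.01407 Gy


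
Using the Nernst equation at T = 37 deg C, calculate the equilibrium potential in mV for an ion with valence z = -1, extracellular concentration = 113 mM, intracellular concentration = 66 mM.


E = (RT/(zF)) * ln(C_out/C_in)
T = 37 + 273.15 = 310.15 K
E = (8.314 * 310.15 / (-1 * 96485)) * ln(113/66)
E = -14.37 mV


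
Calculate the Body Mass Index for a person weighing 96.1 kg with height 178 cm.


BMI = weight / height^2
height = 178 cm = 1.78 m
BMI = 96.1 / 1.78^2
BMI = 30.33 kg/m^2


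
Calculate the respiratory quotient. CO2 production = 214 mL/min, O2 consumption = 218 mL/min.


RQ = VCO2 / VO2
RQ = 214 / 218
RQ = 0.9817


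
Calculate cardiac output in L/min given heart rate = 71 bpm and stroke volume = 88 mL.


CO = HR * SV
CO = 71 * 88 / 1000
CO = 6.248 L/min


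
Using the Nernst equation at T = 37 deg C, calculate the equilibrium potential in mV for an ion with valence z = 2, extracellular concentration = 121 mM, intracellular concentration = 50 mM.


E = (RT/(zF)) * ln(C_out/C_in)
T = 37 + 273.15 = 310.15 K
E = (8.314 * 310.15 / (2 * 96485)) * ln(121/50)
E = 11.81 mV


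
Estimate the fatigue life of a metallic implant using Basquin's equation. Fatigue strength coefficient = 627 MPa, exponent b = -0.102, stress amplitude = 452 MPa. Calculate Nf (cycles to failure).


sigma_a = sigma_f' * (2Nf)^b
2Nf = (sigma_a/sigma_f')^(1/b)
2Nf = (452/627)^(1/-0.102)
2Nf = 24.741305
Nf = 12.37


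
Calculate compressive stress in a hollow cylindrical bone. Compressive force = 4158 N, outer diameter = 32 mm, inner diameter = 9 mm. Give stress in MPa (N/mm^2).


A = pi*(r_o^2 - r_i^2)
r_o = 16 mm, r_i = 4.5 mm
A = 740.63 mm^2
sigma = F/A = 4158 / 740.63
sigma = 5.614 MPa


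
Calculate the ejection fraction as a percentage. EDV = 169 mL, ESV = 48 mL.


SV = EDV - ESV = 169 - 48 = 121 mL
EF = SV/EDV * 100 = 121/169 * 100
EF = 71.6%


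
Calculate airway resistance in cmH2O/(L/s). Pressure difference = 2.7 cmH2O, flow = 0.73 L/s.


R = dP / flow
R = 2.7 / 0.73
R = 3.699 cmH2O/(L/s)


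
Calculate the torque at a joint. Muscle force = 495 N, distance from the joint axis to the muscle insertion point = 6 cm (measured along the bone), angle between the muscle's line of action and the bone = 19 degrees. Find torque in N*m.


Torque = F * d * sin(theta)   (moment arm = d*sin(theta))
d = 6 cm = 0.06 m
Torque = 495 * 0.06 * sin(19)
Torque = 9.669 N*m


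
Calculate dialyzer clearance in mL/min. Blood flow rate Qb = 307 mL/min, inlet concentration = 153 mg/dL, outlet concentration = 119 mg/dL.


K = Qb * (Cb_in - Cb_out) / Cb_in
K = 307 * (153 - 119) / 153
K = 68.22 mL/min


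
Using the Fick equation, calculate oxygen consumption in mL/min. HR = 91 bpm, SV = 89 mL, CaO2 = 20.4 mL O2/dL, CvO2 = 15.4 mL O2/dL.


CO = HR*SV = 91*89/1000 = 8.099 L/min
a-v O2 diff = 20.4 - 15.4 = 5 mL/dL
VO2 = CO * (CaO2-CvO2) * 10 dL/L
VO2 = 8.099 * 5 * 10
VO2 = 404.9 mL/min


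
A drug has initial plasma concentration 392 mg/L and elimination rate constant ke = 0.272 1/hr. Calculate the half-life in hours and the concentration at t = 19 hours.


t_half = ln(2) / ke = 0.693147 / 0.272 = 2.548 hr
C(t) = C0 * exp(-ke*t) = 392 * exp(-0.272*19)
C(19) = 2.233 mg/L


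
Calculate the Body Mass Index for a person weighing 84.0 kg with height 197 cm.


BMI = weight / height^2
height = 197 cm = 1.97 m
BMI = 84.0 / 1.97^2
BMI = 21.64 kg/m^2


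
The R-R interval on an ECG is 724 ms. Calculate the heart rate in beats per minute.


HR = 60 / RR_interval(s)
RR = 724 ms = 0.724 s
HR = 60 / 0.724 = 82.87 bpm


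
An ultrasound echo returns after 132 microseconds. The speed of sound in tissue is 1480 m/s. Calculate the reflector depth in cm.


depth = c * t / 2
t = 132 us = 1.3200e-04 s
depth = 1480 * 1.3200e-04 / 2
depth = 0.09768 m = 9.768 cm


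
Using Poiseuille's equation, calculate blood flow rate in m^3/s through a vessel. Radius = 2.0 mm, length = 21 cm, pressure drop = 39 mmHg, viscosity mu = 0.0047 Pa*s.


Q = pi*r^4*dP / (8*mu*L)
r = 0.002 m, L = 0.21 m
dP = 39 mmHg = 5199.558 Pa
Q = 3.3100e-05 m^3/s


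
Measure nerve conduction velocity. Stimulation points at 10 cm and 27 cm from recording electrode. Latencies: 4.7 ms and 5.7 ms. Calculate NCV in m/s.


Distance = (27 - 10) / 100 = 0.17 m
dt = (5.7 - 4.7) / 1000 = 0.001 s
NCV = dist / dt = 170 m/s


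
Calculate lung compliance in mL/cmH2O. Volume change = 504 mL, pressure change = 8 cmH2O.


C = dV / dP
C = 504 / 8
C = 63 mL/cmH2O


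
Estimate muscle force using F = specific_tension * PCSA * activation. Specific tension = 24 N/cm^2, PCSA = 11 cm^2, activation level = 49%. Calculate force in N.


F = sigma * PCSA * activation
F = 24 * 11 * 0.49
F = 129.4 N


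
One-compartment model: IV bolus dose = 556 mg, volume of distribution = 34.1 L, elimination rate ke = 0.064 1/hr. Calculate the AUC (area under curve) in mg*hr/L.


C0 = Dose/Vd = 556/34.1 = 16.305 mg/L
AUC = C0/ke = 16.305/0.064
AUC = 254.8 mg*hr/L


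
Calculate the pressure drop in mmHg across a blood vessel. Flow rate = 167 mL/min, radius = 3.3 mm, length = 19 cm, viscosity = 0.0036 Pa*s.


dP = 8*mu*L*Q / (pi*r^4)
Q = 167 mL/min = 2.78333e-06 m^3/s
dP = 40.8795 Pa = 40.8795 / 133.322 mmHg = 0.3066 mmHg


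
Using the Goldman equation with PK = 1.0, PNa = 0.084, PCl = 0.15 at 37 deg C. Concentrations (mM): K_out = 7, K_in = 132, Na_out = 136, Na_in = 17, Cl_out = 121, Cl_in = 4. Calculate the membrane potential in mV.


Vm = (RT/F)*ln((PK*Ko + PNa*Nao + PCl*Cli)/(PK*Ki + PNa*Nai + PCl*Clo))
Numer = 19.024, Denom = 151.578
Vm = -55.47 mV


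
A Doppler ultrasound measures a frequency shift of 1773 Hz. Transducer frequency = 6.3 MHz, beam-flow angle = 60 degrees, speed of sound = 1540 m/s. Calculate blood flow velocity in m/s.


v = fd * c / (2 * f0 * cos(theta))
v = 1773 * 1540 / (2 * 6.3000e+06 * cos(60))
v = 0.4334 m/s


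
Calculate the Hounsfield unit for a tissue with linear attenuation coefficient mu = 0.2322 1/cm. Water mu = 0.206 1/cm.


HU = ((mu_tissue - mu_water) / mu_water) * 1000
HU = ((0.2322 - 0.206) / 0.206) * 1000
HU = 127.2


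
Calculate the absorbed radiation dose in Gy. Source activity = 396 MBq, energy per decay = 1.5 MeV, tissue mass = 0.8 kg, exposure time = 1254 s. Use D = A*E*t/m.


A = 396 MBq = 3.9600e+08 Bq
E = 1.5 MeV = 2.403e-13 J
D = A*E*t/m = 3.9600e+08*2.403e-13*1254/0.8
D = 0.1492 Gy


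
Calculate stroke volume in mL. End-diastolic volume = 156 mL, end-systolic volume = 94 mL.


SV = EDV - ESV
SV = 156 - 94
SV = 62 mL


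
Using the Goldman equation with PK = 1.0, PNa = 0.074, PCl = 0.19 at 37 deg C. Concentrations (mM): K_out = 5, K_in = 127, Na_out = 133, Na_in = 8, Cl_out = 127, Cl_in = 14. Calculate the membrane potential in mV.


Vm = (RT/F)*ln((PK*Ko + PNa*Nao + PCl*Cli)/(PK*Ki + PNa*Nai + PCl*Clo))
Numer = 17.502, Denom = 151.722
Vm = -57.72 mV


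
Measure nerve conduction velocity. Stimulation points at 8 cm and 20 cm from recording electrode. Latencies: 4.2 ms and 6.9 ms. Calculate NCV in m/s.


Distance = (20 - 8) / 100 = 0.12 m
dt = (6.9 - 4.2) / 1000 = 0.0027 s
NCV = dist / dt = 44.44 m/s


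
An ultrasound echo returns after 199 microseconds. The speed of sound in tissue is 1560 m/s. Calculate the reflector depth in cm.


depth = c * t / 2
t = 199 us = 1.9900e-04 s
depth = 1560 * 1.9900e-04 / 2
depth = 0.15522 m = 15.522 cm


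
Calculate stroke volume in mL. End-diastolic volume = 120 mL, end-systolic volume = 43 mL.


SV = EDV - ESV
SV = 120 - 43
SV = 77 mL


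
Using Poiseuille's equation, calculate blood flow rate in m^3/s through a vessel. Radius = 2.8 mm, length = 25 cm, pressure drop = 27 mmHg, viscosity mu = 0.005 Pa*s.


Q = pi*r^4*dP / (8*mu*L)
r = 0.0028 m, L = 0.25 m
dP = 27 mmHg = 3599.694 Pa
Q = 6.9510e-05 m^3/s


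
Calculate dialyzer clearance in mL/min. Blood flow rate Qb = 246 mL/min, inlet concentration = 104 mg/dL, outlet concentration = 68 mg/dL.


K = Qb * (Cb_in - Cb_out) / Cb_in
K = 246 * (104 - 68) / 104
K = 85.15 mL/min
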